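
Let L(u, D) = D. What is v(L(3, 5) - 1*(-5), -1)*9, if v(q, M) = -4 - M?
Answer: -27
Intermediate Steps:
v(L(3, 5) - 1*(-5), -1)*9 = (-4 - 1*(-1))*9 = (-4 + 1)*9 = -3*9 = -27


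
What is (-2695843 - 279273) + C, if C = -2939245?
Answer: -5914361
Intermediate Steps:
(-2695843 - 279273) + C = (-2695843 - 279273) - 2939245 = -2975116 - 2939245 = -5914361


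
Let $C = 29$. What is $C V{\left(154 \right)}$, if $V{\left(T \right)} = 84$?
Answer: $2436$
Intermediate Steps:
$C V{\left(154 \right)} = 29 \cdot 84 = 2436$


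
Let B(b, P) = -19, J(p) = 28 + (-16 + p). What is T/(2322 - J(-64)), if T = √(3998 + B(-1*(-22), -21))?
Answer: √3979/2374 ≈ 0.026571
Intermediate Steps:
J(p) = 12 + p
T = √3979 (T = √(3998 - 19) = √3979 ≈ 63.079)
T/(2322 - J(-64)) = √3979/(2322 - (12 - 64)) = √3979/(2322 - 1*(-52)) = √3979/(2322 + 52) = √3979/2374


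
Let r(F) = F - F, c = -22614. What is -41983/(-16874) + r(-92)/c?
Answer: 41983/16874 ≈ 2.4880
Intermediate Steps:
r(F) = 0
-41983/(-16874) + r(-92)/c = -41983/(-16874) + 0/(-22614) = -41983*(-1/16874) + 0*(-1/22614) = 41983/16874 + 0 = 41983/16874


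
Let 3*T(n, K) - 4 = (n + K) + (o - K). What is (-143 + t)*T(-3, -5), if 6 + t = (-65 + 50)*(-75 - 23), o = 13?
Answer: 18494/3 ≈ 6164.7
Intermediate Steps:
T(n, K) = 17/3 + n/3 (T(n, K) = 4/3 + ((n + K) + (13 - K))/3 = 4/3 + ((K + n) + (13 - K))/3 = 4/3 + (13 + n)/3 = 4/3 + (13/3 + n/3) = 17/3 + n/3)
t = 1464 (t = -6 + (-65 + 50)*(-75 - 23) = -6 - 15*(-98) = -6 + 1470 = 1464)
(-143 + t)*T(-3, -5) = (-143 + 1464)*(17/3 + (⅓)*(-3)) = 1321*(17/3 - 1) = 1321*(14/3) = 18494/3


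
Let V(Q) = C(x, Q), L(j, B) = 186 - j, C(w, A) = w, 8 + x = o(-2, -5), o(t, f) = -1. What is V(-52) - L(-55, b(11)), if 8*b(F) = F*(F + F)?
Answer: -250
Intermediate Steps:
b(F) = F²/4 (b(F) = (F*(F + F))/8 = (F*(2*F))/8 = (2*F²)/8 = F²/4)
x = -9 (x = -8 - 1 = -9)
V(Q) = -9
V(-52) - L(-55, b(11)) = -9 - (186 - 1*(-55)) = -9 - (186 + 55) = -9 - 1*241 = -9 - 241 = -250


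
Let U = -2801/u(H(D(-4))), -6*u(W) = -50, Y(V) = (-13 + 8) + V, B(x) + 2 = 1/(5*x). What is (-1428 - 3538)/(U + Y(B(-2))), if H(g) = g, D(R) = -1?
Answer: 248300/17161 ≈ 14.469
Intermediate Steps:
B(x) = -2 + 1/(5*x)
Y(V) = -5 + V
u(W) = 25/3 (u(W) = -⅙*(-50) = 25/3)
U = -8403/25 (U = -2801/25/3 = -2801*3/25 = -8403/25 ≈ -336.12)
(-1428 - 3538)/(U + Y(B(-2))) = (-1428 - 3538)/(-8403/25 + (-5 + (-2 + (⅕)/(-2)))) = -4966/(-8403/25 + (-5 + (-2 + (⅕)*(-½)))) = -4966/(-8403/25 + (-5 + (-2 - ⅒))) = -4966/(-8403/25 + (-5 - 21/10)) = -4966/(-8403/25 - 71/10) = -4966/(-17161/50) = -4966*(-50/17161) = 248300/17161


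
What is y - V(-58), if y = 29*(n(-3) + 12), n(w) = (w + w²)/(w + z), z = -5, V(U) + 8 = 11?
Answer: 1293/4 ≈ 323.25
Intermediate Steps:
V(U) = 3 (V(U) = -8 + 11 = 3)
n(w) = (w + w²)/(-5 + w) (n(w) = (w + w²)/(w - 5) = (w + w²)/(-5 + w))
y = 1305/4 (y = 29*(-3*(1 - 3)/(-5 - 3) + 12) = 29*(-3*(-2)/(-8) + 12) = 29*(-3*(-⅛)*(-2) + 12) = 29*(-¾ + 12) = 29*(45/4) = 1305/4 ≈ 326.25)
y - V(-58) = 1305/4 - 1*3 = 1305/4 - 3 = 1293/4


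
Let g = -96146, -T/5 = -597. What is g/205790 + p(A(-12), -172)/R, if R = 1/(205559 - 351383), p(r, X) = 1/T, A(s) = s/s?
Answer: -1009870559/20476105 ≈ -49.319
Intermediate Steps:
T = 2985 (T = -5*(-597) = 2985)
A(s) = 1
p(r, X) = 1/2985
R = -1/145824 (R = 1/(-145824) = -1/145824 ≈ -6.8576e-6)
g/205790 + p(A(-12), -172)/R = -96146/205790 + 1/(2985*(-1/145824)) = -96146*1/205790 + (1/2985)*(-145824) = -48073/102895 - 48608/995 = -1009870559/20476105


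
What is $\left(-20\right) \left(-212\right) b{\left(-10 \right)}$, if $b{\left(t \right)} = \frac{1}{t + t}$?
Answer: $-212$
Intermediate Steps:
$b{\left(t \right)} = \frac{1}{2 t}$
$\left(-20\right) \left(-212\right) b{\left(-10 \right)} = \left(-20\right) \left(-212\right) \frac{1}{2 \left(-10\right)} = 4240 \cdot \frac{1}{2} \left(- \frac{1}{10}\right) = 4240 \left(- \frac{1}{20}\right) = -212$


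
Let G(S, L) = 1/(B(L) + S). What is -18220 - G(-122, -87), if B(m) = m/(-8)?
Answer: -16197572/889 ≈ -18220.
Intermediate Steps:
B(m) = -m/8 (B(m) = m*(-⅛) = -m/8)
G(S, L) = 1/(S - L/8) (G(S, L) = 1/(-L/8 + S) = 1/(S - L/8))
-18220 - G(-122, -87) = -18220 - (-8)/(-87 - 8*(-122)) = -18220 - (-8)/(-87 + 976) = -18220 - (-8)/889 = -18220 - 1*(-8/889) = -18220 + 8/889 = -16197572/889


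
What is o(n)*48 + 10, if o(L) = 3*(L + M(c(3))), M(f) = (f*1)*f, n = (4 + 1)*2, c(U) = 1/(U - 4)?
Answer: 1594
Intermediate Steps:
c(U) = 1/(-4 + U)
n = 10 (n = 5*2 = 10)
M(f) = f² (M(f) = f*f = f²)
o(L) = 3 + 3*L (o(L) = 3*(L + (1/(-4 + 3))²) = 3*(L + (1/(-1))²) = 3*(L + (-1)²) = 3*(L + 1) = 3*(1 + L) = 3 + 3*L)
o(n)*48 + 10 = (3 + 3*10)*48 + 10 = (3 + 30)*48 + 10 = 33*48 + 10 = 1584 + 10 = 1594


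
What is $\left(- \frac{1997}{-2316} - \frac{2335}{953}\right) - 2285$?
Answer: $- \frac{5046837899}{2207148} \approx -2286.6$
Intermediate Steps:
$\left(- \frac{1997}{-2316} - \frac{2335}{953}\right) - 2285 = \left(\left(-1997\right) \left(- \frac{1}{2316}\right) - \frac{2335}{953}\right) - 2285 = \left(\frac{1997}{2316} - \frac{2335}{953}\right) - 2285 = - \frac{3504719}{2207148} - 2285 = - \frac{5046837899}{2207148}$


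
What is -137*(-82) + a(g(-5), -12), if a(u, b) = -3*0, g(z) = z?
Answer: 11234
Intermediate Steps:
a(u, b) = 0
-137*(-82) + a(g(-5), -12) = -137*(-82) + 0 = 11234 + 0 = 11234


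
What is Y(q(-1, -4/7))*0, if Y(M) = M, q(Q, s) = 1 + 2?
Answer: 0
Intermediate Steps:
q(Q, s) = 3
Y(q(-1, -4/7))*0 = 3*0 = 0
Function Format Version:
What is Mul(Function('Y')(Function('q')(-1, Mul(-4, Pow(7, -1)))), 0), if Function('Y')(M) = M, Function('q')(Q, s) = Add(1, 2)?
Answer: 0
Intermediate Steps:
Function('q')(Q, s) = 3
Mul(Function('Y')(Function('q')(-1, Mul(-4, Pow(7, -1)))), 0) = Mul(3, 0) = 0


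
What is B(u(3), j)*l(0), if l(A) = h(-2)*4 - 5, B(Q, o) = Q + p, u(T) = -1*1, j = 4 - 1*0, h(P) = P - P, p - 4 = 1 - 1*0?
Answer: -20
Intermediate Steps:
p = 5 (p = 4 + (1 - 1*0) = 4 + (1 + 0) = 4 + 1 = 5)
h(P) = 0
j = 4 (j = 4 + 0 = 4)
u(T) = -1
B(Q, o) = 5 + Q (B(Q, o) = Q + 5 = 5 + Q)
l(A) = -5 (l(A) = 0*4 - 5 = 0 - 5 = -5)
B(u(3), j)*l(0) = (5 - 1)*(-5) = 4*(-5) = -20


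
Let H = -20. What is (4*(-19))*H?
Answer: 1520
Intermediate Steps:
(4*(-19))*H = (4*(-19))*(-20) = -76*(-20) = 1520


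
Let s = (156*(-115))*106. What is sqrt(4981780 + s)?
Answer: 14*sqrt(15715) ≈ 1755.0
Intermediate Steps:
s = -1901640 (s = -17940*106 = -1901640)
sqrt(4981780 + s) = sqrt(4981780 - 1901640) = sqrt(3080140) = 14*sqrt(15715)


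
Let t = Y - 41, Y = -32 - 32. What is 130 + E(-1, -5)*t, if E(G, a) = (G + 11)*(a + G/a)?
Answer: 5170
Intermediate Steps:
Y = -64
E(G, a) = (11 + G)*(a + G/a)
t = -105 (t = -64 - 41 = -105)
130 + E(-1, -5)*t = 130 + (((-1)² + 11*(-1) + (-5)²*(11 - 1))/(-5))*(-105) = 130 - (1 - 11 + 25*10)/5*(-105) = 130 - (1 - 11 + 250)/5*(-105) = 130 - ⅕*240*(-105) = 130 - 48*(-105) = 130 + 5040 = 5170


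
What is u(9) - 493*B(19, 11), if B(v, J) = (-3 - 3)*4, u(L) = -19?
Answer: 11813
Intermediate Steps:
B(v, J) = -24 (B(v, J) = -6*4 = -24)
u(9) - 493*B(19, 11) = -19 - 493*(-24) = -19 + 11832 = 11813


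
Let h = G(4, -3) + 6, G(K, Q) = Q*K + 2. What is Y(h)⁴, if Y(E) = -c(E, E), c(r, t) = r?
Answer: 256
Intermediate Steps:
G(K, Q) = 2 + K*Q (G(K, Q) = K*Q + 2 = 2 + K*Q)
h = -4 (h = (2 + 4*(-3)) + 6 = (2 - 12) + 6 = -10 + 6 = -4)
Y(E) = -E
Y(h)⁴ = (-1*(-4))⁴ = 4⁴ = 256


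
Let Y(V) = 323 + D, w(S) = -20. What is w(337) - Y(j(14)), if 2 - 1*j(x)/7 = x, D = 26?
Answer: -369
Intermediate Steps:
j(x) = 14 - 7*x
Y(V) = 349 (Y(V) = 323 + 26 = 349)
w(337) - Y(j(14)) = -20 - 1*349 = -20 - 349 = -369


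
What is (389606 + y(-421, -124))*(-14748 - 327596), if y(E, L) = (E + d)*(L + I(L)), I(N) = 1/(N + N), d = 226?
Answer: -4391380130539/31 ≈ -1.4166e+11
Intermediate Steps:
I(N) = 1/(2*N)
y(E, L) = (226 + E)*(L + 1/(2*L)) (y(E, L) = (E + 226)*(L + 1/(2*L)) = (226 + E)*(L + 1/(2*L)))
(389606 + y(-421, -124))*(-14748 - 327596) = (389606 + (½)*(226 - 421 + 2*(-124)²*(226 - 421))/(-124))*(-14748 - 327596) = (389606 + (½)*(-1/124)*(226 - 421 + 2*15376*(-195)))*(-342344) = (389606 + (½)*(-1/124)*(226 - 421 - 5996640))*(-342344) = (389606 + (½)*(-1/124)*(-5996835))*(-342344) = (389606 + 5996835/248)*(-342344) = (102619123/248)*(-342344) = -4391380130539/31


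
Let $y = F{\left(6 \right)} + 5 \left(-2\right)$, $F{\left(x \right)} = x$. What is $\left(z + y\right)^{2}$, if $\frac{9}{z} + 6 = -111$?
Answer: $\frac{2809}{169} \approx 16.621$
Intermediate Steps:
$z = - \frac{1}{13}$ ($z = \frac{9}{-6 - 111} = \frac{9}{-117} = 9 \left(- \frac{1}{117}\right) = - \frac{1}{13} \approx -0.076923$)
$y = -4$ ($y = 6 + 5 \left(-2\right) = 6 - 10 = -4$)
$\left(z + y\right)^{2} = \left(- \frac{1}{13} - 4\right)^{2} = \left(- \frac{53}{13}\right)^{2} = \frac{2809}{169}$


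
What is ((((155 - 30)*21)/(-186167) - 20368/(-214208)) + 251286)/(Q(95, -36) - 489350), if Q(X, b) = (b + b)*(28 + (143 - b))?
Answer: -626306382128747/1256804583748184 ≈ -0.49833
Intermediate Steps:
Q(X, b) = 2*b*(171 - b) (Q(X, b) = (2*b)*(171 - b) = 2*b*(171 - b))
((((155 - 30)*21)/(-186167) - 20368/(-214208)) + 251286)/(Q(95, -36) - 489350) = ((((155 - 30)*21)/(-186167) - 20368/(-214208)) + 251286)/(2*(-36)*(171 - 1*(-36)) - 489350) = (((125*21)*(-1/186167) - 20368*(-1/214208)) + 251286)/(2*(-36)*(171 + 36) - 489350) = ((2625*(-1/186167) + 1273/13388) + 251286)/(2*(-36)*207 - 489350) = ((-2625/186167 + 1273/13388) + 251286)/(-14904 - 489350) = (201847091/2492403796 + 251286)/(-504254) = (626306382128747/2492403796)*(-1/504254) = -626306382128747/1256804583748184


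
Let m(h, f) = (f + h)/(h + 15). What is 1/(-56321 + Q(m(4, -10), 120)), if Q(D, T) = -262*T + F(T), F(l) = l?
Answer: -1/87641 ≈ -1.1410e-5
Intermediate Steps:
m(h, f) = (f + h)/(15 + h)
Q(D, T) = -261*T (Q(D, T) = -262*T + T = -261*T)
1/(-56321 + Q(m(4, -10), 120)) = 1/(-56321 - 261*120) = 1/(-56321 - 31320) = 1/(-87641) = -1/87641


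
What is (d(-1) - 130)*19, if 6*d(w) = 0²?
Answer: -2470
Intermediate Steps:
d(w) = 0 (d(w) = (⅙)*0² = (⅙)*0 = 0)
(d(-1) - 130)*19 = (0 - 130)*19 = -130*19 = -2470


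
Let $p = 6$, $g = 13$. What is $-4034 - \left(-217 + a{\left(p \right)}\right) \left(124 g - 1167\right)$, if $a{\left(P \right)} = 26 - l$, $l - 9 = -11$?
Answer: $80071$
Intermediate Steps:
$l = -2$ ($l = 9 - 11 = -2$)
$a{\left(P \right)} = 28$ ($a{\left(P \right)} = 26 - -2 = 26 + 2 = 28$)
$-4034 - \left(-217 + a{\left(p \right)}\right) \left(124 g - 1167\right) = -4034 - \left(-217 + 28\right) \left(124 \cdot 13 - 1167\right) = -4034 - - 189 \left(1612 - 1167\right) = -4034 - \left(-189\right) 445 = -4034 - -84105 = -4034 + 84105 = 80071$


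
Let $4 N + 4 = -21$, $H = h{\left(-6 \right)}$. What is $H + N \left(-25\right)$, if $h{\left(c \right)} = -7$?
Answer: $\frac{597}{4} \approx 149.25$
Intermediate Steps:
$H = -7$
$N = - \frac{25}{4}$ ($N = -1 + \frac{1}{4} \left(-21\right) = -1 - \frac{21}{4} = - \frac{25}{4} \approx -6.25$)
$H + N \left(-25\right) = -7 - - \frac{625}{4} = -7 + \frac{625}{4} = \frac{597}{4}$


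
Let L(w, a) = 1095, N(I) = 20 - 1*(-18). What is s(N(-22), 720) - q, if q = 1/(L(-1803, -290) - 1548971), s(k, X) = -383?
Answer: -592836507/1547876 ≈ -383.00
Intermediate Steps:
N(I) = 38 (N(I) = 20 + 18 = 38)
q = -1/1547876 (q = 1/(1095 - 1548971) = 1/(-1547876) = -1/1547876 ≈ -6.4605e-7)
s(N(-22), 720) - q = -383 - 1*(-1/1547876) = -383 + 1/1547876 = -592836507/1547876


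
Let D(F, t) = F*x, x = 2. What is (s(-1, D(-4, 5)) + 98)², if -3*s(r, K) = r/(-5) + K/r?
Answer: 2042041/225 ≈ 9075.7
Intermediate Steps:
D(F, t) = 2*F (D(F, t) = F*2 = 2*F)
s(r, K) = r/15 - K/(3*r) (s(r, K) = -(r/(-5) + K/r)/3 = -(r*(-⅕) + K/r)/3 = -(-r/5 + K/r)/3 = r/15 - K/(3*r))
(s(-1, D(-4, 5)) + 98)² = (((1/15)*(-1) - ⅓*2*(-4)/(-1)) + 98)² = ((-1/15 - ⅓*(-8)*(-1)) + 98)² = ((-1/15 - 8/3) + 98)² = (-41/15 + 98)² = (1429/15)² = 2042041/225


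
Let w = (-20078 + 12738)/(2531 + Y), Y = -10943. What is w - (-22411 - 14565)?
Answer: 77762363/2103 ≈ 36977.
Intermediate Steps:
w = 1835/2103 (w = (-20078 + 12738)/(2531 - 10943) = -7340/(-8412) = -7340*(-1/8412) = 1835/2103 ≈ 0.87256)
w - (-22411 - 14565) = 1835/2103 - (-22411 - 14565) = 1835/2103 - 1*(-36976) = 1835/2103 + 36976 = 77762363/2103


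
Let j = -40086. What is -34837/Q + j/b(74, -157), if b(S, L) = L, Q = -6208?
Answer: 254323297/974656 ≈ 260.94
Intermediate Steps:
-34837/Q + j/b(74, -157) = -34837/(-6208) - 40086/(-157) = -34837*(-1/6208) - 40086*(-1/157) = 34837/6208 + 40086/157 = 254323297/974656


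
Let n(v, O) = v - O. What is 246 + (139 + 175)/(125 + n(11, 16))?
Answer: 14917/60 ≈ 248.62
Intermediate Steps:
246 + (139 + 175)/(125 + n(11, 16)) = 246 + (139 + 175)/(125 + (11 - 1*16)) = 246 + 314/(125 + (11 - 16)) = 246 + 314/(125 - 5) = 246 + 314/120 = 246 + 314*(1/120) = 246 + 157/60 = 14917/60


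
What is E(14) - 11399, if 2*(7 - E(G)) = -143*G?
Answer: -10391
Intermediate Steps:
E(G) = 7 + 143*G/2 (E(G) = 7 - (-143)*G/2 = 7 + 143*G/2)
E(14) - 11399 = (7 + (143/2)*14) - 11399 = (7 + 1001) - 11399 = 1008 - 11399 = -10391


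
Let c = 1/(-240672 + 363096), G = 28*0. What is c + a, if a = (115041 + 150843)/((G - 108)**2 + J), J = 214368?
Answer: 678141851/576494616 ≈ 1.1763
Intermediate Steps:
G = 0
c = 1/122424 ≈ 8.1683e-6
a = 22157/18836 (a = (115041 + 150843)/((0 - 108)**2 + 214368) = 265884/((-108)**2 + 214368) = 265884/(11664 + 214368) = 265884/226032 = 265884*(1/226032) = 22157/18836 ≈ 1.1763)
c + a = 1/122424 + 22157/18836 = 678141851/576494616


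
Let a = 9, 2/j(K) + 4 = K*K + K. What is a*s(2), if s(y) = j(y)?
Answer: 9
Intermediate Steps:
j(K) = 2/(-4 + K + K**2) (j(K) = 2/(-4 + (K*K + K)) = 2/(-4 + (K**2 + K)) = 2/(-4 + (K + K**2)) = 2/(-4 + K + K**2))
s(y) = 2/(-4 + y + y**2)
a*s(2) = 9*(2/(-4 + 2 + 2**2)) = 9*(2/(-4 + 2 + 4)) = 9*(2/2) = 9*(2*(1/2)) = 9*1 = 9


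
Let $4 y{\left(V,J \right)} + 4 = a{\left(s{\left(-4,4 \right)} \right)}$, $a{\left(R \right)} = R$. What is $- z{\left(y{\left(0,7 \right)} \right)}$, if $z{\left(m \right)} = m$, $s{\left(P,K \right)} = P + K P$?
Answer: $6$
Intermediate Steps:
$y{\left(V,J \right)} = -6$ ($y{\left(V,J \right)} = -1 + \frac{\left(-4\right) \left(1 + 4\right)}{4} = -1 + \frac{\left(-4\right) 5}{4} = -1 + \frac{1}{4} \left(-20\right) = -1 - 5 = -6$)
$- z{\left(y{\left(0,7 \right)} \right)} = \left(-1\right) \left(-6\right) = 6$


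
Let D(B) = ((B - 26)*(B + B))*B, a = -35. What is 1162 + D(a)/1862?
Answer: 20553/19 ≈ 1081.7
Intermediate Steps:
D(B) = 2*B²*(-26 + B) (D(B) = ((-26 + B)*(2*B))*B = (2*B*(-26 + B))*B = 2*B²*(-26 + B))
1162 + D(a)/1862 = 1162 + (2*(-35)²*(-26 - 35))/1862 = 1162 + (2*1225*(-61))*(1/1862) = 1162 - 149450*1/1862 = 1162 - 1525/19 = 20553/19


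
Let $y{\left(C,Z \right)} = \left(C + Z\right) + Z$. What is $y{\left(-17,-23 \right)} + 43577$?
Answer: $43514$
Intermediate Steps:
$y{\left(C,Z \right)} = C + 2 Z$
$y{\left(-17,-23 \right)} + 43577 = \left(-17 + 2 \left(-23\right)\right) + 43577 = \left(-17 - 46\right) + 43577 = -63 + 43577 = 43514$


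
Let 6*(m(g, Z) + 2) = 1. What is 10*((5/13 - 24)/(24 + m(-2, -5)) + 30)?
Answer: 500280/1729 ≈ 289.35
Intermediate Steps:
m(g, Z) = -11/6 (m(g, Z) = -2 + (1/6)*1 = -2 + 1/6 = -11/6)
10*((5/13 - 24)/(24 + m(-2, -5)) + 30) = 10*((5/13 - 24)/(24 - 11/6) + 30) = 10*((5*(1/13) - 24)/(133/6) + 30) = 10*((5/13 - 24)*(6/133) + 30) = 10*(-307/13*6/133 + 30) = 10*(-1842/1729 + 30) = 10*(50028/1729) = 500280/1729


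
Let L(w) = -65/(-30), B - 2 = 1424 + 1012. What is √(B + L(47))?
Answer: 121*√6/6 ≈ 49.398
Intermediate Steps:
B = 2438 (B = 2 + (1424 + 1012) = 2 + 2436 = 2438)
L(w) = 13/6 (L(w) = -65*(-1/30) = 13/6)
√(B + L(47)) = √(2438 + 13/6) = √(14641/6) = 121*√6/6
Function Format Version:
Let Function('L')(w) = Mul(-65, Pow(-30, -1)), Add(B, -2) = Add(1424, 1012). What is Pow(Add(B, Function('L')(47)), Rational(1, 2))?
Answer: Mul(Rational(121, 6), Pow(6, Rational(1, 2))) ≈ 49.398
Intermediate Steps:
B = 2438 (B = Add(2, Add(1424, 1012)) = Add(2, 2436) = 2438)
Function('L')(w) = Rational(13, 6) (Function('L')(w) = Mul(-65, Rational(-1, 30)) = Rational(13, 6))
Pow(Add(B, Function('L')(47)), Rational(1, 2)) = Pow(Add(2438, Rational(13, 6)), Rational(1, 2)) = Pow(Rational(14641, 6), Rational(1, 2)) = Mul(Rational(121, 6), Pow(6, Rational(1, 2)))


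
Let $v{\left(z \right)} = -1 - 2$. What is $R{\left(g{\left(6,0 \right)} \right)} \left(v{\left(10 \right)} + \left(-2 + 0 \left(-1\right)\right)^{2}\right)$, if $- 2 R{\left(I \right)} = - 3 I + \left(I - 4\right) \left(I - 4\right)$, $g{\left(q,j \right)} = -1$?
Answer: $-14$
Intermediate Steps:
$R{\left(I \right)} = - \frac{\left(-4 + I\right)^{2}}{2} + \frac{3 I}{2}$ ($R{\left(I \right)} = - \frac{- 3 I + \left(I - 4\right) \left(I - 4\right)}{2} = - \frac{- 3 I + \left(-4 + I\right) \left(-4 + I\right)}{2} = - \frac{- 3 I + \left(-4 + I\right)^{2}}{2} = - \frac{\left(-4 + I\right)^{2} - 3 I}{2} = - \frac{\left(-4 + I\right)^{2}}{2} + \frac{3 I}{2}$)
$v{\left(z \right)} = -3$ ($v{\left(z \right)} = -1 - 2 = -3$)
$R{\left(g{\left(6,0 \right)} \right)} \left(v{\left(10 \right)} + \left(-2 + 0 \left(-1\right)\right)^{2}\right) = \left(- \frac{\left(-4 - 1\right)^{2}}{2} + \frac{3}{2} \left(-1\right)\right) \left(-3 + \left(-2 + 0 \left(-1\right)\right)^{2}\right) = \left(- \frac{\left(-5\right)^{2}}{2} - \frac{3}{2}\right) \left(-3 + \left(-2 + 0\right)^{2}\right) = \left(\left(- \frac{1}{2}\right) 25 - \frac{3}{2}\right) \left(-3 + \left(-2\right)^{2}\right) = \left(- \frac{25}{2} - \frac{3}{2}\right) \left(-3 + 4\right) = \left(-14\right) 1 = -14$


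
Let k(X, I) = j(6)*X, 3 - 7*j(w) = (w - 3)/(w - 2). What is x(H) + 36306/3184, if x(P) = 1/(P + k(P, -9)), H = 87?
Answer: 58479083/5124648 ≈ 11.411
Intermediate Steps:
j(w) = 3/7 - (-3 + w)/(7*(-2 + w)) (j(w) = 3/7 - (w - 3)/(7*(w - 2)) = 3/7 - (-3 + w)/(7*(-2 + w)))
k(X, I) = 9*X/28 (k(X, I) = ((-3 + 2*6)/(7*(-2 + 6)))*X = ((⅐)*(-3 + 12)/4)*X = ((⅐)*(¼)*9)*X = 9*X/28)
x(P) = 28/(37*P) (x(P) = 1/(P + 9*P/28) = 1/(37*P/28) = 28/(37*P))
x(H) + 36306/3184 = (28/37)/87 + 36306/3184 = (28/37)*(1/87) + 36306*(1/3184) = 28/3219 + 18153/1592 = 58479083/5124648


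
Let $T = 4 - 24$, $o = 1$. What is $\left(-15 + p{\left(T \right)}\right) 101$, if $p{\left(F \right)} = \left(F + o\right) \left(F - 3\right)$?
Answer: $42622$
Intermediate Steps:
$T = -20$ ($T = 4 - 24 = -20$)
$p{\left(F \right)} = \left(1 + F\right) \left(-3 + F\right)$ ($p{\left(F \right)} = \left(F + 1\right) \left(F - 3\right) = \left(1 + F\right) \left(-3 + F\right)$)
$\left(-15 + p{\left(T \right)}\right) 101 = \left(-15 - \left(-37 - 400\right)\right) 101 = \left(-15 + \left(-3 + 400 + 40\right)\right) 101 = \left(-15 + 437\right) 101 = 422 \cdot 101 = 42622$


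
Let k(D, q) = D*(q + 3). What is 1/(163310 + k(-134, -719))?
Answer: 1/259254 ≈ 3.8572e-6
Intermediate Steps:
k(D, q) = D*(3 + q)
1/(163310 + k(-134, -719)) = 1/(163310 - 134*(3 - 719)) = 1/(163310 - 134*(-716)) = 1/(163310 + 95944) = 1/259254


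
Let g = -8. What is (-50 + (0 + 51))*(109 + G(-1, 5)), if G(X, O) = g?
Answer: 101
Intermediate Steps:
G(X, O) = -8
(-50 + (0 + 51))*(109 + G(-1, 5)) = (-50 + (0 + 51))*(109 - 8) = (-50 + 51)*101 = 1*101 = 101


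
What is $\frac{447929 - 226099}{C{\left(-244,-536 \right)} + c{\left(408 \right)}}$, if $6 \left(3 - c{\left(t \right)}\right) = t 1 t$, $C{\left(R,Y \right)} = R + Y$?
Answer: $- \frac{70}{9} \approx -7.7778$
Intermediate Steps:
$c{\left(t \right)} = 3 - \frac{t^{2}}{6}$ ($c{\left(t \right)} = 3 - \frac{t 1 t}{6} = 3 - \frac{t t}{6} = 3 - \frac{t^{2}}{6}$)
$\frac{447929 - 226099}{C{\left(-244,-536 \right)} + c{\left(408 \right)}} = \frac{447929 - 226099}{\left(-244 - 536\right) + \left(3 - \frac{408^{2}}{6}\right)} = \frac{221830}{-780 + \left(3 - 27744\right)} = \frac{221830}{-780 - 27741} = \frac{221830}{-28521} = 221830 \left(- \frac{1}{28521}\right) = - \frac{70}{9}$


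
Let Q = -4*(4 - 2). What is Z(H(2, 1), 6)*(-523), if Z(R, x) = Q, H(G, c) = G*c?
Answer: 4184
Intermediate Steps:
Q = -8 (Q = -4*2 = -8)
Z(R, x) = -8
Z(H(2, 1), 6)*(-523) = -8*(-523) = 4184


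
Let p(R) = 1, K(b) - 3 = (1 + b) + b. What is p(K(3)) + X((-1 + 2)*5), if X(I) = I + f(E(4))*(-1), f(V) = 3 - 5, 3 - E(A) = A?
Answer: 8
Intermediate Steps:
K(b) = 4 + 2*b (K(b) = 3 + ((1 + b) + b) = 3 + (1 + 2*b) = 4 + 2*b)
E(A) = 3 - A
f(V) = -2
X(I) = 2 + I (X(I) = I - 2*(-1) = I + 2 = 2 + I)
p(K(3)) + X((-1 + 2)*5) = 1 + (2 + (-1 + 2)*5) = 1 + (2 + 1*5) = 1 + (2 + 5) = 1 + 7 = 8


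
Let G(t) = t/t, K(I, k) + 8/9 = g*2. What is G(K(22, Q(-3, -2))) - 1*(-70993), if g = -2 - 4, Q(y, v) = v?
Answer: 70994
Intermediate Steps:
g = -6
K(I, k) = -116/9 (K(I, k) = -8/9 - 6*2 = -8/9 - 12 = -116/9)
G(t) = 1
G(K(22, Q(-3, -2))) - 1*(-70993) = 1 - 1*(-70993) = 1 + 70993 = 70994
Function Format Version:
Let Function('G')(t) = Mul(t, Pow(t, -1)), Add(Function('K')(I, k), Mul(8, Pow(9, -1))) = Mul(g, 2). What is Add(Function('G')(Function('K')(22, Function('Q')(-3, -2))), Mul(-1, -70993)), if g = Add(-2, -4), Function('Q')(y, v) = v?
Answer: 70994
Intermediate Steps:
g = -6
Function('K')(I, k) = Rational(-116, 9) (Function('K')(I, k) = Add(Rational(-8, 9), Mul(-6, 2)) = Add(Rational(-8, 9), -12) = Rational(-116, 9))
Function('G')(t) = 1
Add(Function('G')(Function('K')(22, Function('Q')(-3, -2))), Mul(-1, -70993)) = Add(1, Mul(-1, -70993)) = Add(1, 70993) = 70994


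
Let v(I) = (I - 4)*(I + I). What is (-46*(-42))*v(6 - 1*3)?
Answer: -11592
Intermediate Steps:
v(I) = 2*I*(-4 + I) (v(I) = (-4 + I)*(2*I) = 2*I*(-4 + I))
(-46*(-42))*v(6 - 1*3) = (-46*(-42))*(2*(6 - 1*3)*(-4 + (6 - 1*3))) = 1932*(2*(6 - 3)*(-4 + (6 - 3))) = 1932*(2*3*(-4 + 3)) = 1932*(2*3*(-1)) = 1932*(-6) = -11592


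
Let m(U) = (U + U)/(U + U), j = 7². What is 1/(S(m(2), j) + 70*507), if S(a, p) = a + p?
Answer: 1/35540 ≈ 2.8137e-5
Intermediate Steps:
j = 49
m(U) = 1 (m(U) = (2*U)/((2*U)) = (2*U)*(1/(2*U)) = 1)
1/(S(m(2), j) + 70*507) = 1/((1 + 49) + 70*507) = 1/(50 + 35490) = 1/35540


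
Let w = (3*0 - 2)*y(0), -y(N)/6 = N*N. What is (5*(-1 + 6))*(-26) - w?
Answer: -650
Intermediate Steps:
y(N) = -6*N² (y(N) = -6*N*N = -6*N²)
w = 0 (w = (3*0 - 2)*(-6*0²) = (0 - 2)*(-6*0) = -2*0 = 0)
(5*(-1 + 6))*(-26) - w = (5*(-1 + 6))*(-26) - 1*0 = (5*5)*(-26) + 0 = 25*(-26) + 0 = -650 + 0 = -650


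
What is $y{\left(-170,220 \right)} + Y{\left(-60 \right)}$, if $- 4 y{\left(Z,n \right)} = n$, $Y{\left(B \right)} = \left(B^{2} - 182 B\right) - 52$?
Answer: $14413$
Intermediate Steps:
$Y{\left(B \right)} = -52 + B^{2} - 182 B$
$y{\left(Z,n \right)} = - \frac{n}{4}$
$y{\left(-170,220 \right)} + Y{\left(-60 \right)} = \left(- \frac{1}{4}\right) 220 - \left(-10868 - 3600\right) = -55 + \left(-52 + 3600 + 10920\right) = -55 + 14468 = 14413$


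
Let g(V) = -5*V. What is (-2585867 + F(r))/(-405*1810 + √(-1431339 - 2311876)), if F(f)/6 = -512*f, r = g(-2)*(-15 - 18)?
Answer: 230486607270/107473209143 + 1572107*I*√3743215/537366045715 ≈ 2.1446 + 0.0056602*I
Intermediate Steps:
r = -330 (r = (-5*(-2))*(-15 - 18) = 10*(-33) = -330)
F(f) = -3072*f (F(f) = 6*(-512*f) = -3072*f)
(-2585867 + F(r))/(-405*1810 + √(-1431339 - 2311876)) = (-2585867 - 3072*(-330))/(-405*1810 + √(-1431339 - 2311876)) = (-2585867 + 1013760)/(-733050 + √(-3743215)) = -1572107/(-733050 + I*√3743215)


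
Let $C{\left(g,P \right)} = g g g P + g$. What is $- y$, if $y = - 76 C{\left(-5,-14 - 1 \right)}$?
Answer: $142120$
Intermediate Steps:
$C{\left(g,P \right)} = g + P g^{3}$ ($C{\left(g,P \right)} = g^{2} g P + g = g^{3} P + g = P g^{3} + g = g + P g^{3}$)
$y = -142120$ ($y = - 76 \left(-5 + \left(-14 - 1\right) \left(-5\right)^{3}\right) = - 76 \left(-5 + \left(-14 - 1\right) \left(-125\right)\right) = - 76 \left(-5 - -1875\right) = - 76 \left(-5 + 1875\right) = \left(-76\right) 1870 = -142120$)
$- y = \left(-1\right) \left(-142120\right) = 142120$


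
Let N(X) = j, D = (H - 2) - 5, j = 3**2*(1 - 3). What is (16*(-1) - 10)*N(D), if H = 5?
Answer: 468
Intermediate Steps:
j = -18 (j = 9*(-2) = -18)
D = -2 (D = (5 - 2) - 5 = 3 - 5 = -2)
N(X) = -18
(16*(-1) - 10)*N(D) = (16*(-1) - 10)*(-18) = (-16 - 10)*(-18) = -26*(-18) = 468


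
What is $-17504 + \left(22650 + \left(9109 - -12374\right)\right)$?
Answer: $26629$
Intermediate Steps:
$-17504 + \left(22650 + \left(9109 - -12374\right)\right) = -17504 + \left(22650 + \left(9109 + 12374\right)\right) = -17504 + \left(22650 + 21483\right) = -17504 + 44133 = 26629$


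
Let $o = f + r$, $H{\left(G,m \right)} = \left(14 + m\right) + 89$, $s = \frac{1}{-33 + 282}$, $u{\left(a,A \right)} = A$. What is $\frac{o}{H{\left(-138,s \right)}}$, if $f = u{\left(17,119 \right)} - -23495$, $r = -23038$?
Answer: $\frac{8964}{1603} \approx 5.592$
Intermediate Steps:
$s = \frac{1}{249} \approx 0.0040161$
$f = 23614$ ($f = 119 - -23495 = 119 + 23495 = 23614$)
$H{\left(G,m \right)} = 103 + m$
$o = 576$ ($o = 23614 - 23038 = 576$)
$\frac{o}{H{\left(-138,s \right)}} = \frac{576}{103 + \frac{1}{249}} = \frac{576}{\frac{25648}{249}} = 576 \cdot \frac{249}{25648} = \frac{8964}{1603}$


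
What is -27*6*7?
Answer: -1134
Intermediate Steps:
-27*6*7 = -162*7 = -1134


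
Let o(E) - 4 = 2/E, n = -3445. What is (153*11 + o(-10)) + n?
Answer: -8791/5 ≈ -1758.2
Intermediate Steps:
o(E) = 4 + 2/E
(153*11 + o(-10)) + n = (153*11 + (4 + 2/(-10))) - 3445 = (1683 + (4 + 2*(-⅒))) - 3445 = (1683 + (4 - ⅕)) - 3445 = (1683 + 19/5) - 3445 = 8434/5 - 3445 = -8791/5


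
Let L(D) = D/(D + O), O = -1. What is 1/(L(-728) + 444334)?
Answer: 729/323920214 ≈ 2.2506e-6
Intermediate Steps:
L(D) = D/(-1 + D) (L(D) = D/(D - 1) = D/(-1 + D))
1/(L(-728) + 444334) = 1/(-728/(-1 - 728) + 444334) = 1/(-728/(-729) + 444334) = 1/(-728*(-1/729) + 444334) = 1/(728/729 + 444334) = 1/(323920214/729) = 729/323920214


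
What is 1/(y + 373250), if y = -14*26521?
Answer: 1/1956 ≈ 0.00051125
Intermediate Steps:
y = -371294
1/(y + 373250) = 1/(-371294 + 373250) = 1/1956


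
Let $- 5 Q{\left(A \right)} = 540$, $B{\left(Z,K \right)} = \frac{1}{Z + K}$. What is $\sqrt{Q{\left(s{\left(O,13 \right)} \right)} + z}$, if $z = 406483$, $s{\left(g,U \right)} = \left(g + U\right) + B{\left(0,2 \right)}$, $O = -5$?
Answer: $5 \sqrt{16255} \approx 637.48$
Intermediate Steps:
$B{\left(Z,K \right)} = \frac{1}{K + Z}$
$s{\left(g,U \right)} = \frac{1}{2} + U + g$ ($s{\left(g,U \right)} = \left(g + U\right) + \frac{1}{2 + 0} = \left(U + g\right) + \frac{1}{2} = \frac{1}{2} + U + g$)
$Q{\left(A \right)} = -108$ ($Q{\left(A \right)} = \left(- \frac{1}{5}\right) 540 = -108$)
$\sqrt{Q{\left(s{\left(O,13 \right)} \right)} + z} = \sqrt{-108 + 406483} = \sqrt{406375} = 5 \sqrt{16255}$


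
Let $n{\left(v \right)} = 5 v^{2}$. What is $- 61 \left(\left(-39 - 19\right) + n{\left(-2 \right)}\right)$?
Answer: $2318$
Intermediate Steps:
$- 61 \left(\left(-39 - 19\right) + n{\left(-2 \right)}\right) = - 61 \left(\left(-39 - 19\right) + 5 \left(-2\right)^{2}\right) = - 61 \left(\left(-39 - 19\right) + 5 \cdot 4\right) = - 61 \left(-58 + 20\right) = \left(-61\right) \left(-38\right) = 2318$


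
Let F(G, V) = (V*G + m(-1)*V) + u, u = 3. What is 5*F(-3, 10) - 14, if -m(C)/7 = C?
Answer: 201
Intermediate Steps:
m(C) = -7*C
F(G, V) = 3 + 7*V + G*V (F(G, V) = (V*G + (-7*(-1))*V) + 3 = (G*V + 7*V) + 3 = (7*V + G*V) + 3 = 3 + 7*V + G*V)
5*F(-3, 10) - 14 = 5*(3 + 7*10 - 3*10) - 14 = 5*(3 + 70 - 30) - 14 = 5*43 - 14 = 215 - 14 = 201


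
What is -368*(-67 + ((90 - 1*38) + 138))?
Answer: -45264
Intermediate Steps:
-368*(-67 + ((90 - 1*38) + 138)) = -368*(-67 + ((90 - 38) + 138)) = -368*(-67 + (52 + 138)) = -368*(-67 + 190) = -368*123 = -45264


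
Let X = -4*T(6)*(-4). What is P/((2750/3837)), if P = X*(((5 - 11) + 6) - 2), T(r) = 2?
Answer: -122784/1375 ≈ -89.297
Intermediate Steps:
X = 32 (X = -4*2*(-4) = -8*(-4) = 32)
P = -64 (P = 32*(((5 - 11) + 6) - 2) = 32*((-6 + 6) - 2) = 32*(0 - 2) = 32*(-2) = -64)
P/((2750/3837)) = -64/(2750/3837) = -64/(2750*(1/3837)) = -64/2750/3837 = -64*3837/2750 = -122784/1375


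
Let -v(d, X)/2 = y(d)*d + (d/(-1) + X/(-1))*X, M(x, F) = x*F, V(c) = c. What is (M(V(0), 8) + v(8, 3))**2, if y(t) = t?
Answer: 3844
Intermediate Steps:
M(x, F) = F*x
v(d, X) = -2*d**2 - 2*X*(-X - d) (v(d, X) = -2*(d*d + (d/(-1) + X/(-1))*X) = -2*(d**2 + (d*(-1) + X*(-1))*X) = -2*(d**2 + (-d - X)*X) = -2*(d**2 + (-X - d)*X) = -2*(d**2 + X*(-X - d)) = -2*d**2 - 2*X*(-X - d))
(M(V(0), 8) + v(8, 3))**2 = (8*0 + (-2*8**2 + 2*3**2 + 2*3*8))**2 = (0 + (-2*64 + 2*9 + 48))**2 = (0 + (-128 + 18 + 48))**2 = (0 - 62)**2 = (-62)**2 = 3844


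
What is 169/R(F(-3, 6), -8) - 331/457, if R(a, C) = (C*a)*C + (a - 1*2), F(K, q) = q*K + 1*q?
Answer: -336075/357374 ≈ -0.94040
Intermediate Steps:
F(K, q) = q + K*q (F(K, q) = K*q + q = q + K*q)
R(a, C) = -2 + a + a*C² (R(a, C) = a*C² + (a - 2) = a*C² + (-2 + a) = -2 + a + a*C²)
169/R(F(-3, 6), -8) - 331/457 = 169/(-2 + 6*(1 - 3) + (6*(1 - 3))*(-8)²) - 331/457 = 169/(-2 + 6*(-2) + (6*(-2))*64) - 331*1/457 = 169/(-2 - 12 - 12*64) - 331/457 = 169/(-2 - 12 - 768) - 331/457 = 169/(-782) - 331/457 = 169*(-1/782) - 331/457 = -169/782 - 331/457 = -336075/357374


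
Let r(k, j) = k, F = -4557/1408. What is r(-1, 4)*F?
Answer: 4557/1408 ≈ 3.2365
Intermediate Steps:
F = -4557/1408 (F = -4557*1/1408 = -4557/1408 ≈ -3.2365)
r(-1, 4)*F = -1*(-4557/1408) = 4557/1408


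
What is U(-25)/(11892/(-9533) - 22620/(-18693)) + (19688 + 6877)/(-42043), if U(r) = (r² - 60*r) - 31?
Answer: -2614764751971123/46672606988 ≈ -56024.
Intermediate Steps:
U(r) = -31 + r² - 60*r
U(-25)/(11892/(-9533) - 22620/(-18693)) + (19688 + 6877)/(-42043) = (-31 + (-25)² - 60*(-25))/(11892/(-9533) - 22620/(-18693)) + (19688 + 6877)/(-42043) = (-31 + 625 + 1500)/(11892*(-1/9533) - 22620*(-1/18693)) + 26565*(-1/42043) = 2094/(-11892/9533 + 7540/6231) - 26565/42043 = 2094/(-2220232/59400123) - 26565/42043 = 2094*(-59400123/2220232) - 26565/42043 = -62191928781/1110116 - 26565/42043 = -2614764751971123/46672606988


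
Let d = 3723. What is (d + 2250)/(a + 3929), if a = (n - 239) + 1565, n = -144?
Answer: 5973/5111 ≈ 1.1687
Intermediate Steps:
a = 1182 (a = (-144 - 239) + 1565 = -383 + 1565 = 1182)
(d + 2250)/(a + 3929) = (3723 + 2250)/(1182 + 3929) = 5973/5111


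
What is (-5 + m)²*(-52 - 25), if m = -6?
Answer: -9317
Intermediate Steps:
(-5 + m)²*(-52 - 25) = (-5 - 6)²*(-52 - 25) = (-11)²*(-77) = 121*(-77) = -9317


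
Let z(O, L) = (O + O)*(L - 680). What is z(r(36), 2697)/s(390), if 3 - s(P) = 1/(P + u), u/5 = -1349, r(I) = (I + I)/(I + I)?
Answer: 12818035/9533 ≈ 1344.6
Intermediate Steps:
r(I) = 1 (r(I) = (2*I)/((2*I)) = (2*I)*(1/(2*I)) = 1)
z(O, L) = 2*O*(-680 + L) (z(O, L) = (2*O)*(-680 + L) = 2*O*(-680 + L))
u = -6745 (u = 5*(-1349) = -6745)
s(P) = 3 - 1/(-6745 + P) (s(P) = 3 - 1/(P - 6745) = 3 - 1/(-6745 + P))
z(r(36), 2697)/s(390) = (2*1*(-680 + 2697))/(((-20236 + 3*390)/(-6745 + 390))) = (2*1*2017)/(((-20236 + 1170)/(-6355))) = 4034/((-1/6355*(-19066))) = 4034/(19066/6355) = 4034*(6355/19066) = 12818035/9533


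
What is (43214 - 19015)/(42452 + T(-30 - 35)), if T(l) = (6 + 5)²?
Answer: 24199/42573 ≈ 0.56841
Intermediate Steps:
T(l) = 121 (T(l) = 11² = 121)
(43214 - 19015)/(42452 + T(-30 - 35)) = (43214 - 19015)/(42452 + 121) = 24199/42573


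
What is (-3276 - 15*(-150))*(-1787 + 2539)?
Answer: -771552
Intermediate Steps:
(-3276 - 15*(-150))*(-1787 + 2539) = (-3276 + 2250)*752 = -1026*752 = -771552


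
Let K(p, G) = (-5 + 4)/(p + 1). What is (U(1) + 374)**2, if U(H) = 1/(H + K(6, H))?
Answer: 5067001/36 ≈ 1.4075e+5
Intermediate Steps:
K(p, G) = -1/(1 + p)
U(H) = 1/(-1/7 + H) (U(H) = 1/(H - 1/(1 + 6)) = 1/(H - 1/7) = 1/(-1/7 + H))
(U(1) + 374)**2 = (7/(-1 + 7*1) + 374)**2 = (7/(-1 + 7) + 374)**2 = (7/6 + 374)**2 = (2251/6)**2 = 5067001/36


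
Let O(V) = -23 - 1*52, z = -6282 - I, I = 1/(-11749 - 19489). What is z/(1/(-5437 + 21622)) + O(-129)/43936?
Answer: -69772514412620625/686236384 ≈ -1.0167e+8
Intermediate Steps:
I = -1/31238 (I = 1/(-31238) = -1/31238 ≈ -3.2012e-5)
z = -196237115/31238 (z = -6282 - 1*(-1/31238) = -6282 + 1/31238 = -196237115/31238 ≈ -6282.0)
O(V) = -75 (O(V) = -23 - 52 = -75)
z/(1/(-5437 + 21622)) + O(-129)/43936 = -196237115/(31238*(1/(-5437 + 21622))) - 75/43936 = -196237115/(31238*(1/16185)) - 75*1/43936 = -196237115/(31238*1/16185) - 75/43936 = -196237115/31238*16185 - 75/43936 = -3176097706275/31238 - 75/43936 = -69772514412620625/686236384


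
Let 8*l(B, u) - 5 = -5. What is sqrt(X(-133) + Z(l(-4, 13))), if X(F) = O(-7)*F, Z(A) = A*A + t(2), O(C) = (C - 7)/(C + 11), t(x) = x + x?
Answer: sqrt(1878)/2 ≈ 21.668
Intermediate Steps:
l(B, u) = 0 (l(B, u) = 5/8 + (1/8)*(-5) = 5/8 - 5/8 = 0)
t(x) = 2*x
O(C) = (-7 + C)/(11 + C)
Z(A) = 4 + A**2 (Z(A) = A*A + 2*2 = A**2 + 4 = 4 + A**2)
X(F) = -7*F/2 (X(F) = ((-7 - 7)/(11 - 7))*F = (-14/4)*F = ((1/4)*(-14))*F = -7*F/2)
sqrt(X(-133) + Z(l(-4, 13))) = sqrt(-7/2*(-133) + (4 + 0**2)) = sqrt(931/2 + (4 + 0)) = sqrt(931/2 + 4) = sqrt(939/2) = sqrt(1878)/2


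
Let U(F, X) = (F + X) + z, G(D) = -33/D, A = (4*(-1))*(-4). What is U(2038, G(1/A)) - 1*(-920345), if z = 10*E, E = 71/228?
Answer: 105091825/114 ≈ 9.2186e+5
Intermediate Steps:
E = 71/228 (E = 71*(1/228) = 71/228 ≈ 0.31140)
z = 355/114 (z = 10*(71/228) = 355/114 ≈ 3.1140)
A = 16 (A = -4*(-4) = 16)
U(F, X) = 355/114 + F + X (U(F, X) = (F + X) + 355/114 = 355/114 + F + X)
U(2038, G(1/A)) - 1*(-920345) = (355/114 + 2038 - 33/(1/16)) - 1*(-920345) = (355/114 + 2038 - 33/1/16) + 920345 = (355/114 + 2038 - 33*16) + 920345 = (355/114 + 2038 - 528) + 920345 = 172495/114 + 920345 = 105091825/114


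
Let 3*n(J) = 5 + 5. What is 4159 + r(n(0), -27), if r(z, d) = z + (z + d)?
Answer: 12416/3 ≈ 4138.7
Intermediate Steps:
n(J) = 10/3 (n(J) = (5 + 5)/3 = (1/3)*10 = 10/3)
r(z, d) = d + 2*z (r(z, d) = z + (d + z) = d + 2*z)
4159 + r(n(0), -27) = 4159 + (-27 + 2*(10/3)) = 4159 + (-27 + 20/3) = 4159 - 61/3 = 12416/3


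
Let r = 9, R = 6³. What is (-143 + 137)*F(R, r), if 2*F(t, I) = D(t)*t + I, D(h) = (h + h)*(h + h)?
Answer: -120932379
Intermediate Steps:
R = 216
D(h) = 4*h² (D(h) = (2*h)*(2*h) = 4*h²)
F(t, I) = I/2 + 2*t³ (F(t, I) = ((4*t²)*t + I)/2 = (4*t³ + I)/2 = (I + 4*t³)/2 = I/2 + 2*t³)
(-143 + 137)*F(R, r) = (-143 + 137)*((½)*9 + 2*216³) = -6*(9/2 + 2*10077696) = -6*(9/2 + 20155392) = -6*40310793/2 = -120932379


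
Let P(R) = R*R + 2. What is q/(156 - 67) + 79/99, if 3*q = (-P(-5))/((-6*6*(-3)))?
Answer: 28091/35244 ≈ 0.79704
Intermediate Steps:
P(R) = 2 + R² (P(R) = R² + 2 = 2 + R²)
q = -1/12 (q = ((-(2 + (-5)²))/((-6*6*(-3))))/3 = ((-(2 + 25))/((-36*(-3))))/3 = (-1*27/108)/3 = (-27*1/108)/3 = (⅓)*(-¼) = -1/12 ≈ -0.083333)
q/(156 - 67) + 79/99 = -1/(12*(156 - 67)) + 79/99 = -1/12/89 + 79*(1/99) = -1/12*1/89 + 79/99 = -1/1068 + 79/99 = 28091/35244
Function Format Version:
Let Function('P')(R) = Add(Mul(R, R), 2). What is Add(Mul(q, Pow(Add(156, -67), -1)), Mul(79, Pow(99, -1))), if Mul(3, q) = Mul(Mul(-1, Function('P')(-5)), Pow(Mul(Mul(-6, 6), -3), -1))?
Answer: Rational(28091, 35244) ≈ 0.79704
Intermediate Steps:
Function('P')(R) = Add(2, Pow(R, 2)) (Function('P')(R) = Add(Pow(R, 2), 2) = Add(2, Pow(R, 2)))
q = Rational(-1, 12) (q = Mul(Rational(1, 3), Mul(Mul(-1, Add(2, Pow(-5, 2))), Pow(Mul(Mul(-6, 6), -3), -1))) = Mul(Rational(1, 3), Mul(Mul(-1, Add(2, 25)), Pow(Mul(-36, -3), -1))) = Mul(Rational(1, 3), Mul(Mul(-1, 27), Pow(108, -1))) = Mul(Rational(1, 3), Mul(-27, Rational(1, 108))) = Mul(Rational(1, 3), Rational(-1, 4)) = Rational(-1, 12) ≈ -0.083333)
Add(Mul(q, Pow(Add(156, -67), -1)), Mul(79, Pow(99, -1))) = Add(Mul(Rational(-1, 12), Pow(Add(156, -67), -1)), Mul(79, Pow(99, -1))) = Add(Mul(Rational(-1, 12), Pow(89, -1)), Mul(79, Rational(1, 99))) = Add(Mul(Rational(-1, 12), Rational(1, 89)), Rational(79, 99)) = Add(Rational(-1, 1068), Rational(79, 99)) = Rational(28091, 35244)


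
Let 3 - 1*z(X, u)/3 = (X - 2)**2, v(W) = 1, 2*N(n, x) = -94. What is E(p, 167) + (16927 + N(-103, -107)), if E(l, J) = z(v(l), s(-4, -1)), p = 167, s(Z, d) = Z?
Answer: 16886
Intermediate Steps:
N(n, x) = -47 (N(n, x) = (1/2)*(-94) = -47)
z(X, u) = 9 - 3*(-2 + X)**2 (z(X, u) = 9 - 3*(X - 2)**2 = 9 - 3*(-2 + X)**2)
E(l, J) = 6 (E(l, J) = 9 - 3*(-2 + 1)**2 = 9 - 3*(-1)**2 = 9 - 3*1 = 9 - 3 = 6)
E(p, 167) + (16927 + N(-103, -107)) = 6 + (16927 - 47) = 6 + 16880 = 16886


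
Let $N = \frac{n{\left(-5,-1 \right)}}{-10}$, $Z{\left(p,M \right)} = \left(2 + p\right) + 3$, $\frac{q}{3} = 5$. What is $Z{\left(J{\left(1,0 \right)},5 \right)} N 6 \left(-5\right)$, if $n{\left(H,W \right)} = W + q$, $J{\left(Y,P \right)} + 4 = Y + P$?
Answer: $84$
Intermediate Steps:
$q = 15$ ($q = 3 \cdot 5 = 15$)
$J{\left(Y,P \right)} = -4 + P + Y$ ($J{\left(Y,P \right)} = -4 + \left(Y + P\right) = -4 + \left(P + Y\right) = -4 + P + Y$)
$Z{\left(p,M \right)} = 5 + p$
$n{\left(H,W \right)} = 15 + W$ ($n{\left(H,W \right)} = W + 15 = 15 + W$)
$N = - \frac{7}{5}$ ($N = \frac{15 - 1}{-10} = 14 \left(- \frac{1}{10}\right) = - \frac{7}{5} \approx -1.4$)
$Z{\left(J{\left(1,0 \right)},5 \right)} N 6 \left(-5\right) = \left(5 + \left(-4 + 0 + 1\right)\right) \left(- \frac{7}{5}\right) 6 \left(-5\right) = \left(5 - 3\right) \left(- \frac{7}{5}\right) \left(-30\right) = 2 \left(- \frac{7}{5}\right) \left(-30\right) = \left(- \frac{14}{5}\right) \left(-30\right) = 84$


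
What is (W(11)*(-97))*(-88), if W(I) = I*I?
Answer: 1032856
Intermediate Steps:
W(I) = I**2
(W(11)*(-97))*(-88) = (11**2*(-97))*(-88) = (121*(-97))*(-88) = -11737*(-88) = 1032856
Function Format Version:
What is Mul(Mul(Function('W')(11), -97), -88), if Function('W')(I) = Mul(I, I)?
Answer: 1032856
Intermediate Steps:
Function('W')(I) = Pow(I, 2)
Mul(Mul(Function('W')(11), -97), -88) = Mul(Mul(Pow(11, 2), -97), -88) = Mul(Mul(121, -97), -88) = Mul(-11737, -88) = 1032856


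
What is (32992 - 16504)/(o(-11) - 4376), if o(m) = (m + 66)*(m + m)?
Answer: -2748/931 ≈ -2.9517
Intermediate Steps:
o(m) = 2*m*(66 + m) (o(m) = (66 + m)*(2*m) = 2*m*(66 + m))
(32992 - 16504)/(o(-11) - 4376) = (32992 - 16504)/(2*(-11)*(66 - 11) - 4376) = 16488/(2*(-11)*55 - 4376) = 16488/(-1210 - 4376) = 16488/(-5586) = 16488*(-1/5586) = -2748/931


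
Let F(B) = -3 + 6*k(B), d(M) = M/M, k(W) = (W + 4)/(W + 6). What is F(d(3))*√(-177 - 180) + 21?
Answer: 21 + 9*I*√357/7 ≈ 21.0 + 24.293*I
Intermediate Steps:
k(W) = (4 + W)/(6 + W)
d(M) = 1
F(B) = -3 + 6*(4 + B)/(6 + B) (F(B) = -3 + 6*((4 + B)/(6 + B)) = -3 + 6*(4 + B)/(6 + B))
F(d(3))*√(-177 - 180) + 21 = (3*(2 + 1)/(6 + 1))*√(-177 - 180) + 21 = (3*3/7)*√(-357) + 21 = (3*(⅐)*3)*(I*√357) + 21 = 9*(I*√357)/7 + 21 = 9*I*√357/7 + 21 = 21 + 9*I*√357/7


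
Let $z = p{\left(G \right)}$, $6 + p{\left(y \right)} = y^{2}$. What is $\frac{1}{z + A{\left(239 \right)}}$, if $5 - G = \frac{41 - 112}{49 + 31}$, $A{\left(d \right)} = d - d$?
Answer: $\frac{6400}{183441} \approx 0.034889$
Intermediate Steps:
$A{\left(d \right)} = 0$
$G = \frac{471}{80}$ ($G = 5 - \frac{41 - 112}{49 + 31} = 5 - - \frac{71}{80} = 5 + \frac{71}{80} = \frac{471}{80} \approx 5.8875$)
$p{\left(y \right)} = -6 + y^{2}$
$z = \frac{183441}{6400}$ ($z = -6 + \left(\frac{471}{80}\right)^{2} = -6 + \frac{221841}{6400} = \frac{183441}{6400} \approx 28.663$)
$\frac{1}{z + A{\left(239 \right)}} = \frac{1}{\frac{183441}{6400} + 0} = \frac{1}{\frac{183441}{6400}} = \frac{6400}{183441}$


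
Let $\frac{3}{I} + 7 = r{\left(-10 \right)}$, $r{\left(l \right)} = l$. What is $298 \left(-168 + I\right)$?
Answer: $- \frac{851982}{17} \approx -50117.0$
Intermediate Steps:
$I = - \frac{3}{17}$ ($I = \frac{3}{-7 - 10} = \frac{3}{-17} = 3 \left(- \frac{1}{17}\right) = - \frac{3}{17} \approx -0.17647$)
$298 \left(-168 + I\right) = 298 \left(-168 - \frac{3}{17}\right) = 298 \left(- \frac{2859}{17}\right) = - \frac{851982}{17}$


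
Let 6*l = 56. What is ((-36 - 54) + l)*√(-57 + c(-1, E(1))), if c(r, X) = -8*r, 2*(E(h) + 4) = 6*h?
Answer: -1694*I/3 ≈ -564.67*I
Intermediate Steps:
l = 28/3 (l = (⅙)*56 = 28/3 ≈ 9.3333)
E(h) = -4 + 3*h (E(h) = -4 + (6*h)/2 = -4 + 3*h)
((-36 - 54) + l)*√(-57 + c(-1, E(1))) = ((-36 - 54) + 28/3)*√(-57 - 8*(-1)) = (-90 + 28/3)*√(-57 + 8) = -1694*I/3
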